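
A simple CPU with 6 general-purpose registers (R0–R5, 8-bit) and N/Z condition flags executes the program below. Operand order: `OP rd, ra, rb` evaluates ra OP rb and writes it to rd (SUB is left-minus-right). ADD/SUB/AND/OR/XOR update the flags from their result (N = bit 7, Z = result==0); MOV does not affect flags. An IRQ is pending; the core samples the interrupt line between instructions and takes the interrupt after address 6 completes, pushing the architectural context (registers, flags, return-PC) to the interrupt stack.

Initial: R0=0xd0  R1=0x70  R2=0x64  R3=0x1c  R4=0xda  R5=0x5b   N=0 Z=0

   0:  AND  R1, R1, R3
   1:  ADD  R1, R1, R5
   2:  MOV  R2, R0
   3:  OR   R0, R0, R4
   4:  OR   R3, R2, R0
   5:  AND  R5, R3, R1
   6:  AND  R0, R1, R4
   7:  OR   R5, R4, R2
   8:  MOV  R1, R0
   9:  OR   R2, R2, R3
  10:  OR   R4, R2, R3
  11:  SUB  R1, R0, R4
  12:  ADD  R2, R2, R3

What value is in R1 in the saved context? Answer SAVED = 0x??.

SAVED = 0x6b

after  0: R0=0xd0 R1=0x10 R2=0x64 R3=0x1c R4=0xda R5=0x5b  N=0 Z=0
after  1: R0=0xd0 R1=0x6b R2=0x64 R3=0x1c R4=0xda R5=0x5b  N=0 Z=0
after  2: R0=0xd0 R1=0x6b R2=0xd0 R3=0x1c R4=0xda R5=0x5b  N=0 Z=0
after  3: R0=0xda R1=0x6b R2=0xd0 R3=0x1c R4=0xda R5=0x5b  N=1 Z=0
after  4: R0=0xda R1=0x6b R2=0xd0 R3=0xda R4=0xda R5=0x5b  N=1 Z=0
after  5: R0=0xda R1=0x6b R2=0xd0 R3=0xda R4=0xda R5=0x4a  N=0 Z=0
after  6: R0=0x4a R1=0x6b R2=0xd0 R3=0xda R4=0xda R5=0x4a  N=0 Z=0
-- IRQ taken; context saved, return-PC = 7 --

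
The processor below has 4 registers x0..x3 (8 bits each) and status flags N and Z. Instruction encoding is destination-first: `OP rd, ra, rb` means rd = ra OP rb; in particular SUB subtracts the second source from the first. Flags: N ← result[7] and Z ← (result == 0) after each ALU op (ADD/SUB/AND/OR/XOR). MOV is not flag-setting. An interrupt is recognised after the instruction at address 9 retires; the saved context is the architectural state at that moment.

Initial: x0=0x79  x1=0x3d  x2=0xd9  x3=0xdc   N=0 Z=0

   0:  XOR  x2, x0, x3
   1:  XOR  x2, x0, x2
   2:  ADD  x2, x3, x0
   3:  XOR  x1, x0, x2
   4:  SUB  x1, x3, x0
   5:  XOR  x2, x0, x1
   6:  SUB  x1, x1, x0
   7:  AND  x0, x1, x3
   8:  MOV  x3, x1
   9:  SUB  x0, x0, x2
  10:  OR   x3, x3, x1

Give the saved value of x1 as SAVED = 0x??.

after  0: x0=0x79 x1=0x3d x2=0xa5 x3=0xdc  N=1 Z=0
after  1: x0=0x79 x1=0x3d x2=0xdc x3=0xdc  N=1 Z=0
after  2: x0=0x79 x1=0x3d x2=0x55 x3=0xdc  N=0 Z=0
after  3: x0=0x79 x1=0x2c x2=0x55 x3=0xdc  N=0 Z=0
after  4: x0=0x79 x1=0x63 x2=0x55 x3=0xdc  N=0 Z=0
after  5: x0=0x79 x1=0x63 x2=0x1a x3=0xdc  N=0 Z=0
after  6: x0=0x79 x1=0xea x2=0x1a x3=0xdc  N=1 Z=0
after  7: x0=0xc8 x1=0xea x2=0x1a x3=0xdc  N=1 Z=0
after  8: x0=0xc8 x1=0xea x2=0x1a x3=0xea  N=1 Z=0
after  9: x0=0xae x1=0xea x2=0x1a x3=0xea  N=1 Z=0
-- IRQ taken; context saved, return-PC = 10 --

SAVED = 0xea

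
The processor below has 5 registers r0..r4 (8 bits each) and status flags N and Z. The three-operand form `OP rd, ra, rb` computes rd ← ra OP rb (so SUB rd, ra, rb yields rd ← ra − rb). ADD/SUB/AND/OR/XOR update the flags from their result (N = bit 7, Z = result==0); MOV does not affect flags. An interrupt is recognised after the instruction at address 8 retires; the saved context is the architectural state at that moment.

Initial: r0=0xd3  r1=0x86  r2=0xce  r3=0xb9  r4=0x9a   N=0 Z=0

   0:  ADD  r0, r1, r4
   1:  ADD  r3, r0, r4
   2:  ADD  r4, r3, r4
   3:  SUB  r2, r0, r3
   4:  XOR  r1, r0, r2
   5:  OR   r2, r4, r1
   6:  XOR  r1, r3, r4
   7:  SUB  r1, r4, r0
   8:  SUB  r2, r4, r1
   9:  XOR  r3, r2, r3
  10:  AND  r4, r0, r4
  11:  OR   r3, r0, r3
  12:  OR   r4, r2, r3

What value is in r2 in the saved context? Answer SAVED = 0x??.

after  0: r0=0x20 r1=0x86 r2=0xce r3=0xb9 r4=0x9a  N=0 Z=0
after  1: r0=0x20 r1=0x86 r2=0xce r3=0xba r4=0x9a  N=1 Z=0
after  2: r0=0x20 r1=0x86 r2=0xce r3=0xba r4=0x54  N=0 Z=0
after  3: r0=0x20 r1=0x86 r2=0x66 r3=0xba r4=0x54  N=0 Z=0
after  4: r0=0x20 r1=0x46 r2=0x66 r3=0xba r4=0x54  N=0 Z=0
after  5: r0=0x20 r1=0x46 r2=0x56 r3=0xba r4=0x54  N=0 Z=0
after  6: r0=0x20 r1=0xee r2=0x56 r3=0xba r4=0x54  N=1 Z=0
after  7: r0=0x20 r1=0x34 r2=0x56 r3=0xba r4=0x54  N=0 Z=0
after  8: r0=0x20 r1=0x34 r2=0x20 r3=0xba r4=0x54  N=0 Z=0
-- IRQ taken; context saved, return-PC = 9 --

SAVED = 0x20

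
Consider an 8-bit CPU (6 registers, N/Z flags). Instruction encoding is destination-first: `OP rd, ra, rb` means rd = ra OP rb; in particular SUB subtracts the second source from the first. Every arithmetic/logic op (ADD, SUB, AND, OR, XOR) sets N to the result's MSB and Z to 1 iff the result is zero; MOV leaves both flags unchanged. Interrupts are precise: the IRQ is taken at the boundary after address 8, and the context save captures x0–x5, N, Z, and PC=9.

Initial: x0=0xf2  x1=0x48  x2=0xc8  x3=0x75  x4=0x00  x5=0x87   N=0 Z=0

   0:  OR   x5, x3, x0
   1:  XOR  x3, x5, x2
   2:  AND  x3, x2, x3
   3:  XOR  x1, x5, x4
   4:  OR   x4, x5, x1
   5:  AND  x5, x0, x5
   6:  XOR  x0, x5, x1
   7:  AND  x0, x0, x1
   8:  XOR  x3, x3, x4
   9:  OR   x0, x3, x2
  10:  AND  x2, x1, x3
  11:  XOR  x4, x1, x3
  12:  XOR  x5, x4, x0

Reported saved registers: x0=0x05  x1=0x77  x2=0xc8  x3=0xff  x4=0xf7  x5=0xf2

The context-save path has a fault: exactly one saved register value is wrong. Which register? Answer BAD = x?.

BAD = x1

after  0: x0=0xf2 x1=0x48 x2=0xc8 x3=0x75 x4=0x00 x5=0xf7  N=1 Z=0
after  1: x0=0xf2 x1=0x48 x2=0xc8 x3=0x3f x4=0x00 x5=0xf7  N=0 Z=0
after  2: x0=0xf2 x1=0x48 x2=0xc8 x3=0x08 x4=0x00 x5=0xf7  N=0 Z=0
after  3: x0=0xf2 x1=0xf7 x2=0xc8 x3=0x08 x4=0x00 x5=0xf7  N=1 Z=0
after  4: x0=0xf2 x1=0xf7 x2=0xc8 x3=0x08 x4=0xf7 x5=0xf7  N=1 Z=0
after  5: x0=0xf2 x1=0xf7 x2=0xc8 x3=0x08 x4=0xf7 x5=0xf2  N=1 Z=0
after  6: x0=0x05 x1=0xf7 x2=0xc8 x3=0x08 x4=0xf7 x5=0xf2  N=0 Z=0
after  7: x0=0x05 x1=0xf7 x2=0xc8 x3=0x08 x4=0xf7 x5=0xf2  N=0 Z=0
after  8: x0=0x05 x1=0xf7 x2=0xc8 x3=0xff x4=0xf7 x5=0xf2  N=1 Z=0
-- IRQ taken; context saved, return-PC = 9 --
mismatch: x1: reported 0x77 vs actual 0xf7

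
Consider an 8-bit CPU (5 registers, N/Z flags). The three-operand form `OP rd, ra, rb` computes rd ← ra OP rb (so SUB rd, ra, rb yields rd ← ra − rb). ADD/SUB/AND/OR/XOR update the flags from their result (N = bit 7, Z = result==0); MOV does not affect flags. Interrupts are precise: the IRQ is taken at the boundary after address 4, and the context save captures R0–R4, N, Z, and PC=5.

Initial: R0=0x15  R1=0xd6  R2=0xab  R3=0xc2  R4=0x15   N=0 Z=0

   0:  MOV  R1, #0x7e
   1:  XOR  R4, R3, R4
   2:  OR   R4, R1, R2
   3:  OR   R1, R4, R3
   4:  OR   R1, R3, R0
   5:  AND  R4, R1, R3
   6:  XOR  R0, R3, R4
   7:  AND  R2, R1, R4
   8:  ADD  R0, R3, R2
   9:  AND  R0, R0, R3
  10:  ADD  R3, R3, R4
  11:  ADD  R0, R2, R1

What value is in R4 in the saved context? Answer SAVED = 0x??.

SAVED = 0xff

after  0: R0=0x15 R1=0x7e R2=0xab R3=0xc2 R4=0x15  N=0 Z=0
after  1: R0=0x15 R1=0x7e R2=0xab R3=0xc2 R4=0xd7  N=1 Z=0
after  2: R0=0x15 R1=0x7e R2=0xab R3=0xc2 R4=0xff  N=1 Z=0
after  3: R0=0x15 R1=0xff R2=0xab R3=0xc2 R4=0xff  N=1 Z=0
after  4: R0=0x15 R1=0xd7 R2=0xab R3=0xc2 R4=0xff  N=1 Z=0
-- IRQ taken; context saved, return-PC = 5 --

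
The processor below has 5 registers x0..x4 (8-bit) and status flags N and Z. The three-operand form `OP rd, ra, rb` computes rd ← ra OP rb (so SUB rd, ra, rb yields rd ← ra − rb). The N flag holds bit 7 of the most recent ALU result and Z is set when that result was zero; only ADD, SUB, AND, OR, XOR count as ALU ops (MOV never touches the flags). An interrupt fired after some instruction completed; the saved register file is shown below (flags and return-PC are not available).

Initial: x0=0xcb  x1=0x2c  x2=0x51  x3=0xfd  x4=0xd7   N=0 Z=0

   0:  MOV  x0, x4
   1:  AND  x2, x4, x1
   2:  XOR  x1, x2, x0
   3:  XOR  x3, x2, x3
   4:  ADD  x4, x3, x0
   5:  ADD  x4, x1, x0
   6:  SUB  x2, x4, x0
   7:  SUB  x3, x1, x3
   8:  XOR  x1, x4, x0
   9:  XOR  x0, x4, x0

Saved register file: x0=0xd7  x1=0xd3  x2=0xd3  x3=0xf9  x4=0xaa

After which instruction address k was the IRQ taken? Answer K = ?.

K = 6

after  0: x0=0xd7 x1=0x2c x2=0x51 x3=0xfd x4=0xd7  N=0 Z=0
after  1: x0=0xd7 x1=0x2c x2=0x04 x3=0xfd x4=0xd7  N=0 Z=0
after  2: x0=0xd7 x1=0xd3 x2=0x04 x3=0xfd x4=0xd7  N=1 Z=0
after  3: x0=0xd7 x1=0xd3 x2=0x04 x3=0xf9 x4=0xd7  N=1 Z=0
after  4: x0=0xd7 x1=0xd3 x2=0x04 x3=0xf9 x4=0xd0  N=1 Z=0
after  5: x0=0xd7 x1=0xd3 x2=0x04 x3=0xf9 x4=0xaa  N=1 Z=0
after  6: x0=0xd7 x1=0xd3 x2=0xd3 x3=0xf9 x4=0xaa  N=1 Z=0
-- IRQ taken; context saved, return-PC = 7 --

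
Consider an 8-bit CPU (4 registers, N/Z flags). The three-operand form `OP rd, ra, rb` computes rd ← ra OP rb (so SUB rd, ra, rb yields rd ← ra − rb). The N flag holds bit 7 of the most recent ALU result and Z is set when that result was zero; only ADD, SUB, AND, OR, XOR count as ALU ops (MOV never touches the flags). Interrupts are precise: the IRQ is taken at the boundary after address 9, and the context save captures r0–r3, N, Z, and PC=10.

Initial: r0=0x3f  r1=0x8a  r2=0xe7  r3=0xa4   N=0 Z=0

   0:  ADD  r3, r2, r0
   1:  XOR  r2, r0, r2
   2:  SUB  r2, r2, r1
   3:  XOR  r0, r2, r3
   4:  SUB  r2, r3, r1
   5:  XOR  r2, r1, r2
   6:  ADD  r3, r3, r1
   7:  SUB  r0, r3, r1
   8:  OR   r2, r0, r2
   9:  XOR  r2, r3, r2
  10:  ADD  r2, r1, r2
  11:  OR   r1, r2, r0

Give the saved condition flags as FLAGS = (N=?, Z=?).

FLAGS = (N=1, Z=0)

after  0: r0=0x3f r1=0x8a r2=0xe7 r3=0x26  N=0 Z=0
after  1: r0=0x3f r1=0x8a r2=0xd8 r3=0x26  N=1 Z=0
after  2: r0=0x3f r1=0x8a r2=0x4e r3=0x26  N=0 Z=0
after  3: r0=0x68 r1=0x8a r2=0x4e r3=0x26  N=0 Z=0
after  4: r0=0x68 r1=0x8a r2=0x9c r3=0x26  N=1 Z=0
after  5: r0=0x68 r1=0x8a r2=0x16 r3=0x26  N=0 Z=0
after  6: r0=0x68 r1=0x8a r2=0x16 r3=0xb0  N=1 Z=0
after  7: r0=0x26 r1=0x8a r2=0x16 r3=0xb0  N=0 Z=0
after  8: r0=0x26 r1=0x8a r2=0x36 r3=0xb0  N=0 Z=0
after  9: r0=0x26 r1=0x8a r2=0x86 r3=0xb0  N=1 Z=0
-- IRQ taken; context saved, return-PC = 10 --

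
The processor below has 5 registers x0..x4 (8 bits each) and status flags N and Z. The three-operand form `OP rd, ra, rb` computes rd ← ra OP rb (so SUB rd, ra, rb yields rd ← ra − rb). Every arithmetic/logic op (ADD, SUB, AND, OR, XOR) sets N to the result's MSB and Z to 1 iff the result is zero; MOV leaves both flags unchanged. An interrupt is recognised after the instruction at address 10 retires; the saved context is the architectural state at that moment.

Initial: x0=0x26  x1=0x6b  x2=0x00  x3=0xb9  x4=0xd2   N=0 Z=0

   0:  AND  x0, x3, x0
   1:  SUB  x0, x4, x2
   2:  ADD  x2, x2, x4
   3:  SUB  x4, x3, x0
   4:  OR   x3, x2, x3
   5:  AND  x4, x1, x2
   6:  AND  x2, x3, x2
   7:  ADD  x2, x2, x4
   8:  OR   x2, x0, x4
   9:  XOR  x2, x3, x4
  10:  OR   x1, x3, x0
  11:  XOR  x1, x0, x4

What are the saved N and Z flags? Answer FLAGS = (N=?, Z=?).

FLAGS = (N=1, Z=0)

after  0: x0=0x20 x1=0x6b x2=0x00 x3=0xb9 x4=0xd2  N=0 Z=0
after  1: x0=0xd2 x1=0x6b x2=0x00 x3=0xb9 x4=0xd2  N=1 Z=0
after  2: x0=0xd2 x1=0x6b x2=0xd2 x3=0xb9 x4=0xd2  N=1 Z=0
after  3: x0=0xd2 x1=0x6b x2=0xd2 x3=0xb9 x4=0xe7  N=1 Z=0
after  4: x0=0xd2 x1=0x6b x2=0xd2 x3=0xfb x4=0xe7  N=1 Z=0
after  5: x0=0xd2 x1=0x6b x2=0xd2 x3=0xfb x4=0x42  N=0 Z=0
after  6: x0=0xd2 x1=0x6b x2=0xd2 x3=0xfb x4=0x42  N=1 Z=0
after  7: x0=0xd2 x1=0x6b x2=0x14 x3=0xfb x4=0x42  N=0 Z=0
after  8: x0=0xd2 x1=0x6b x2=0xd2 x3=0xfb x4=0x42  N=1 Z=0
after  9: x0=0xd2 x1=0x6b x2=0xb9 x3=0xfb x4=0x42  N=1 Z=0
after 10: x0=0xd2 x1=0xfb x2=0xb9 x3=0xfb x4=0x42  N=1 Z=0
-- IRQ taken; context saved, return-PC = 11 --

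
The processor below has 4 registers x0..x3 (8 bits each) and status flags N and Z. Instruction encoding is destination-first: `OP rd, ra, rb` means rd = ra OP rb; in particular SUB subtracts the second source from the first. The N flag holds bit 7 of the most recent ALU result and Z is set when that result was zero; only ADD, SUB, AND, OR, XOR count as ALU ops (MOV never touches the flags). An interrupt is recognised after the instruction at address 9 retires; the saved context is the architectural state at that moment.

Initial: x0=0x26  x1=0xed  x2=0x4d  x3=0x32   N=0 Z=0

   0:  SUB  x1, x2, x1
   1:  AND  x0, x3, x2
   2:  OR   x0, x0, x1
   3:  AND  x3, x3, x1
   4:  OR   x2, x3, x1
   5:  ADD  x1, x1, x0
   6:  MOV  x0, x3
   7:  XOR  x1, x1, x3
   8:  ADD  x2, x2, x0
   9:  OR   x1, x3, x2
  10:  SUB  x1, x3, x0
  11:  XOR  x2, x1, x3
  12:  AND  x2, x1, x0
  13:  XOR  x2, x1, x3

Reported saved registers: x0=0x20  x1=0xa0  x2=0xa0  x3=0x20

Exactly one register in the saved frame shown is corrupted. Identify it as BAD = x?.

BAD = x2

after  0: x0=0x26 x1=0x60 x2=0x4d x3=0x32  N=0 Z=0
after  1: x0=0x00 x1=0x60 x2=0x4d x3=0x32  N=0 Z=1
after  2: x0=0x60 x1=0x60 x2=0x4d x3=0x32  N=0 Z=0
after  3: x0=0x60 x1=0x60 x2=0x4d x3=0x20  N=0 Z=0
after  4: x0=0x60 x1=0x60 x2=0x60 x3=0x20  N=0 Z=0
after  5: x0=0x60 x1=0xc0 x2=0x60 x3=0x20  N=1 Z=0
after  6: x0=0x20 x1=0xc0 x2=0x60 x3=0x20  N=1 Z=0
after  7: x0=0x20 x1=0xe0 x2=0x60 x3=0x20  N=1 Z=0
after  8: x0=0x20 x1=0xe0 x2=0x80 x3=0x20  N=1 Z=0
after  9: x0=0x20 x1=0xa0 x2=0x80 x3=0x20  N=1 Z=0
-- IRQ taken; context saved, return-PC = 10 --
mismatch: x2: reported 0xa0 vs actual 0x80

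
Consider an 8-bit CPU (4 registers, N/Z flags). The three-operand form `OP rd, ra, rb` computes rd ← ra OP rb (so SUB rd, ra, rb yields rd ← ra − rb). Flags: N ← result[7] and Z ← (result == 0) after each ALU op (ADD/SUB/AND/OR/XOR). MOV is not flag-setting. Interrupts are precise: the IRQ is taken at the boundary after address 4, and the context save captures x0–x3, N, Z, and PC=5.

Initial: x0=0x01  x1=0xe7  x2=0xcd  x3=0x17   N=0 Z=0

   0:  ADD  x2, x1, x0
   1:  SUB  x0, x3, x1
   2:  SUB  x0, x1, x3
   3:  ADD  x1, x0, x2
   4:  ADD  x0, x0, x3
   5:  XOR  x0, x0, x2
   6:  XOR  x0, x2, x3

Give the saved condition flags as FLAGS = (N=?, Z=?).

after  0: x0=0x01 x1=0xe7 x2=0xe8 x3=0x17  N=1 Z=0
after  1: x0=0x30 x1=0xe7 x2=0xe8 x3=0x17  N=0 Z=0
after  2: x0=0xd0 x1=0xe7 x2=0xe8 x3=0x17  N=1 Z=0
after  3: x0=0xd0 x1=0xb8 x2=0xe8 x3=0x17  N=1 Z=0
after  4: x0=0xe7 x1=0xb8 x2=0xe8 x3=0x17  N=1 Z=0
-- IRQ taken; context saved, return-PC = 5 --

FLAGS = (N=1, Z=0)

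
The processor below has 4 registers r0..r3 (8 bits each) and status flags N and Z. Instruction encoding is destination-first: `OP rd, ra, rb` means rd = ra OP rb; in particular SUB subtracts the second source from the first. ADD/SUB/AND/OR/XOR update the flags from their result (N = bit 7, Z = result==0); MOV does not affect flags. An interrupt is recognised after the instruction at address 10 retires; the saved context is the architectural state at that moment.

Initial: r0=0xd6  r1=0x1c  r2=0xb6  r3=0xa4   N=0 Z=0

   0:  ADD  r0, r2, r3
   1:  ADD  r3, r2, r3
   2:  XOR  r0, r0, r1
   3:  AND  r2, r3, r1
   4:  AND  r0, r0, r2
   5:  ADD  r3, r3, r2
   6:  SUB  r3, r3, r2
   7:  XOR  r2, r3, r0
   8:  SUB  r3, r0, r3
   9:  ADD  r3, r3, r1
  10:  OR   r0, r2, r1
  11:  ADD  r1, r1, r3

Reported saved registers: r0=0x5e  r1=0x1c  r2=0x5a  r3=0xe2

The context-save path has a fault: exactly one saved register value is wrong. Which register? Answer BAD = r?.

after  0: r0=0x5a r1=0x1c r2=0xb6 r3=0xa4  N=0 Z=0
after  1: r0=0x5a r1=0x1c r2=0xb6 r3=0x5a  N=0 Z=0
after  2: r0=0x46 r1=0x1c r2=0xb6 r3=0x5a  N=0 Z=0
after  3: r0=0x46 r1=0x1c r2=0x18 r3=0x5a  N=0 Z=0
after  4: r0=0x00 r1=0x1c r2=0x18 r3=0x5a  N=0 Z=1
after  5: r0=0x00 r1=0x1c r2=0x18 r3=0x72  N=0 Z=0
after  6: r0=0x00 r1=0x1c r2=0x18 r3=0x5a  N=0 Z=0
after  7: r0=0x00 r1=0x1c r2=0x5a r3=0x5a  N=0 Z=0
after  8: r0=0x00 r1=0x1c r2=0x5a r3=0xa6  N=1 Z=0
after  9: r0=0x00 r1=0x1c r2=0x5a r3=0xc2  N=1 Z=0
after 10: r0=0x5e r1=0x1c r2=0x5a r3=0xc2  N=0 Z=0
-- IRQ taken; context saved, return-PC = 11 --
mismatch: r3: reported 0xe2 vs actual 0xc2

BAD = r3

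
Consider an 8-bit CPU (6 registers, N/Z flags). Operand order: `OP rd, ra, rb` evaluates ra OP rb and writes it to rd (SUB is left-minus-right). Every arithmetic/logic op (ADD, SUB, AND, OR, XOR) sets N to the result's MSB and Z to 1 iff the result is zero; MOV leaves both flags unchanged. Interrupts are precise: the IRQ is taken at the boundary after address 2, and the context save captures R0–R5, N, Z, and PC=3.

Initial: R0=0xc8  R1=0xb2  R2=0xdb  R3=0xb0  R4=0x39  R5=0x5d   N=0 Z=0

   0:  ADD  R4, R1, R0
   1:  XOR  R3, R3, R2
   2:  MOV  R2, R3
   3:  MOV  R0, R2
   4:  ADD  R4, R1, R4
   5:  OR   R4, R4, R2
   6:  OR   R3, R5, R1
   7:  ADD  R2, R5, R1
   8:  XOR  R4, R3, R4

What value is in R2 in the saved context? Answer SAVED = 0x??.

SAVED = 0x6b

after  0: R0=0xc8 R1=0xb2 R2=0xdb R3=0xb0 R4=0x7a R5=0x5d  N=0 Z=0
after  1: R0=0xc8 R1=0xb2 R2=0xdb R3=0x6b R4=0x7a R5=0x5d  N=0 Z=0
after  2: R0=0xc8 R1=0xb2 R2=0x6b R3=0x6b R4=0x7a R5=0x5d  N=0 Z=0
-- IRQ taken; context saved, return-PC = 3 --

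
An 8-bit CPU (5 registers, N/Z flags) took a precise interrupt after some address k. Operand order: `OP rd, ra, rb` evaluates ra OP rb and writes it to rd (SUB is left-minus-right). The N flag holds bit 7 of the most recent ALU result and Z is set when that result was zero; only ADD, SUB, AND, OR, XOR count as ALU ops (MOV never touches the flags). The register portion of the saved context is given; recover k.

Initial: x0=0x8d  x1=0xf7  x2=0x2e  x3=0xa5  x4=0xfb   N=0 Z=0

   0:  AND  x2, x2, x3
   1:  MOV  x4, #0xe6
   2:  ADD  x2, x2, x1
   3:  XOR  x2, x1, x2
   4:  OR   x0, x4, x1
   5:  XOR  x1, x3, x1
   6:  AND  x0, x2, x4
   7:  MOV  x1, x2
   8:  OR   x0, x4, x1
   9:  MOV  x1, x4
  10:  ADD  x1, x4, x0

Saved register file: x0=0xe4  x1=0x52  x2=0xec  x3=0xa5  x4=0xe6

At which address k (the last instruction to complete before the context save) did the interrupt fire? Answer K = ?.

K = 6

after  0: x0=0x8d x1=0xf7 x2=0x24 x3=0xa5 x4=0xfb  N=0 Z=0
after  1: x0=0x8d x1=0xf7 x2=0x24 x3=0xa5 x4=0xe6  N=0 Z=0
after  2: x0=0x8d x1=0xf7 x2=0x1b x3=0xa5 x4=0xe6  N=0 Z=0
after  3: x0=0x8d x1=0xf7 x2=0xec x3=0xa5 x4=0xe6  N=1 Z=0
after  4: x0=0xf7 x1=0xf7 x2=0xec x3=0xa5 x4=0xe6  N=1 Z=0
after  5: x0=0xf7 x1=0x52 x2=0xec x3=0xa5 x4=0xe6  N=0 Z=0
after  6: x0=0xe4 x1=0x52 x2=0xec x3=0xa5 x4=0xe6  N=1 Z=0
-- IRQ taken; context saved, return-PC = 7 --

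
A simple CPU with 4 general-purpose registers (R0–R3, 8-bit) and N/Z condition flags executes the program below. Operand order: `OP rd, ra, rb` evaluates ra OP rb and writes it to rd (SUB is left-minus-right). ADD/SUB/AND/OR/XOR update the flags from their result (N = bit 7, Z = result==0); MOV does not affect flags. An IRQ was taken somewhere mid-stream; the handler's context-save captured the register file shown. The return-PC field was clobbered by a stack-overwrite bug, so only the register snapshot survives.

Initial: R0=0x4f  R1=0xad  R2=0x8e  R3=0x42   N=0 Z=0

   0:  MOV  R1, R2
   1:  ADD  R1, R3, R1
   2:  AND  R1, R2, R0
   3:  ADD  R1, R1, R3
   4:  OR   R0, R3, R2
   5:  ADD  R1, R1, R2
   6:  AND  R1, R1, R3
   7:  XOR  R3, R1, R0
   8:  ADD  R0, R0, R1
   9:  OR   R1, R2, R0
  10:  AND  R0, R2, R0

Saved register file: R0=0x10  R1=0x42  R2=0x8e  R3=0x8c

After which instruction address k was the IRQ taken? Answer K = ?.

K = 8

after  0: R0=0x4f R1=0x8e R2=0x8e R3=0x42  N=0 Z=0
after  1: R0=0x4f R1=0xd0 R2=0x8e R3=0x42  N=1 Z=0
after  2: R0=0x4f R1=0x0e R2=0x8e R3=0x42  N=0 Z=0
after  3: R0=0x4f R1=0x50 R2=0x8e R3=0x42  N=0 Z=0
after  4: R0=0xce R1=0x50 R2=0x8e R3=0x42  N=1 Z=0
after  5: R0=0xce R1=0xde R2=0x8e R3=0x42  N=1 Z=0
after  6: R0=0xce R1=0x42 R2=0x8e R3=0x42  N=0 Z=0
after  7: R0=0xce R1=0x42 R2=0x8e R3=0x8c  N=1 Z=0
after  8: R0=0x10 R1=0x42 R2=0x8e R3=0x8c  N=0 Z=0
-- IRQ taken; context saved, return-PC = 9 --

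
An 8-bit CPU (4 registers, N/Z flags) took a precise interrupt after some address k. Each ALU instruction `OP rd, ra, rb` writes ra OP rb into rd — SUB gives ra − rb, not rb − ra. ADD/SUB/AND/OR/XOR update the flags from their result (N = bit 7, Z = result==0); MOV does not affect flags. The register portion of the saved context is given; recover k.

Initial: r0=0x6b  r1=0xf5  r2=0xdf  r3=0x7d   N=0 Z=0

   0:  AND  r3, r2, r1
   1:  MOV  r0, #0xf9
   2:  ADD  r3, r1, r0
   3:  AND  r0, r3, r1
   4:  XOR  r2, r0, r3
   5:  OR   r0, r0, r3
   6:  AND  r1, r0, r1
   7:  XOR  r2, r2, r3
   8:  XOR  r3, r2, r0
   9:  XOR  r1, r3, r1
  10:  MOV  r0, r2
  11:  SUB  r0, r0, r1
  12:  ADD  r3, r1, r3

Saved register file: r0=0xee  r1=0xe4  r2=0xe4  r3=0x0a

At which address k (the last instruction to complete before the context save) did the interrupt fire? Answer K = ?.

after  0: r0=0x6b r1=0xf5 r2=0xdf r3=0xd5  N=1 Z=0
after  1: r0=0xf9 r1=0xf5 r2=0xdf r3=0xd5  N=1 Z=0
after  2: r0=0xf9 r1=0xf5 r2=0xdf r3=0xee  N=1 Z=0
after  3: r0=0xe4 r1=0xf5 r2=0xdf r3=0xee  N=1 Z=0
after  4: r0=0xe4 r1=0xf5 r2=0x0a r3=0xee  N=0 Z=0
after  5: r0=0xee r1=0xf5 r2=0x0a r3=0xee  N=1 Z=0
after  6: r0=0xee r1=0xe4 r2=0x0a r3=0xee  N=1 Z=0
after  7: r0=0xee r1=0xe4 r2=0xe4 r3=0xee  N=1 Z=0
after  8: r0=0xee r1=0xe4 r2=0xe4 r3=0x0a  N=0 Z=0
-- IRQ taken; context saved, return-PC = 9 --

K = 8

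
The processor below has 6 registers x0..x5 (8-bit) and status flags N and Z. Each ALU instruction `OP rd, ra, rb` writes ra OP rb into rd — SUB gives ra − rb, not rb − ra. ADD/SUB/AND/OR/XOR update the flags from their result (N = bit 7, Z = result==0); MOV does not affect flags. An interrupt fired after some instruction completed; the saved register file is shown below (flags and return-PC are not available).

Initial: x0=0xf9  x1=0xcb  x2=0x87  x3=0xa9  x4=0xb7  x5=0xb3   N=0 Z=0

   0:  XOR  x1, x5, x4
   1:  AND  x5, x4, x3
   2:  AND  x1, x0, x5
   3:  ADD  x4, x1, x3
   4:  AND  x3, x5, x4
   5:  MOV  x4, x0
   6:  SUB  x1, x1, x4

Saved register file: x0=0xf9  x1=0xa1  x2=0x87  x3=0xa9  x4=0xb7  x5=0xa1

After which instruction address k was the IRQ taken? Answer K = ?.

after  0: x0=0xf9 x1=0x04 x2=0x87 x3=0xa9 x4=0xb7 x5=0xb3  N=0 Z=0
after  1: x0=0xf9 x1=0x04 x2=0x87 x3=0xa9 x4=0xb7 x5=0xa1  N=1 Z=0
after  2: x0=0xf9 x1=0xa1 x2=0x87 x3=0xa9 x4=0xb7 x5=0xa1  N=1 Z=0
-- IRQ taken; context saved, return-PC = 3 --

K = 2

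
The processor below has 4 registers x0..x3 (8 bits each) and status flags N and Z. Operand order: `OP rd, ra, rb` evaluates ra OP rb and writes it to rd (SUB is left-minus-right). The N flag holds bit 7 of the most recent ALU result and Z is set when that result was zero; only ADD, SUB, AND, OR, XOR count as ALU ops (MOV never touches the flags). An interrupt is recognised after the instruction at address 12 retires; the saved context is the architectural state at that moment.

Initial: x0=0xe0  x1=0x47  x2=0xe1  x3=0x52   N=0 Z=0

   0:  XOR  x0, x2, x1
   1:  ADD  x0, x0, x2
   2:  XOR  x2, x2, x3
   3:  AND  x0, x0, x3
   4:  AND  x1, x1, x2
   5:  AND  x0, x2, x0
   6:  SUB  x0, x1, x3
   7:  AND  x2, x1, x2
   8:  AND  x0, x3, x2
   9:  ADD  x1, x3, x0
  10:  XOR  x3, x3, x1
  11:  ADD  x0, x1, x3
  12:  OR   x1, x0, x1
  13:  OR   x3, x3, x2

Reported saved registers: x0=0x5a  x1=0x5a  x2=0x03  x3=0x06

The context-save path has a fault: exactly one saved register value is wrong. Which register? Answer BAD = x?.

BAD = x1

after  0: x0=0xa6 x1=0x47 x2=0xe1 x3=0x52  N=1 Z=0
after  1: x0=0x87 x1=0x47 x2=0xe1 x3=0x52  N=1 Z=0
after  2: x0=0x87 x1=0x47 x2=0xb3 x3=0x52  N=1 Z=0
after  3: x0=0x02 x1=0x47 x2=0xb3 x3=0x52  N=0 Z=0
after  4: x0=0x02 x1=0x03 x2=0xb3 x3=0x52  N=0 Z=0
after  5: x0=0x02 x1=0x03 x2=0xb3 x3=0x52  N=0 Z=0
after  6: x0=0xb1 x1=0x03 x2=0xb3 x3=0x52  N=1 Z=0
after  7: x0=0xb1 x1=0x03 x2=0x03 x3=0x52  N=0 Z=0
after  8: x0=0x02 x1=0x03 x2=0x03 x3=0x52  N=0 Z=0
after  9: x0=0x02 x1=0x54 x2=0x03 x3=0x52  N=0 Z=0
after 10: x0=0x02 x1=0x54 x2=0x03 x3=0x06  N=0 Z=0
after 11: x0=0x5a x1=0x54 x2=0x03 x3=0x06  N=0 Z=0
after 12: x0=0x5a x1=0x5e x2=0x03 x3=0x06  N=0 Z=0
-- IRQ taken; context saved, return-PC = 13 --
mismatch: x1: reported 0x5a vs actual 0x5e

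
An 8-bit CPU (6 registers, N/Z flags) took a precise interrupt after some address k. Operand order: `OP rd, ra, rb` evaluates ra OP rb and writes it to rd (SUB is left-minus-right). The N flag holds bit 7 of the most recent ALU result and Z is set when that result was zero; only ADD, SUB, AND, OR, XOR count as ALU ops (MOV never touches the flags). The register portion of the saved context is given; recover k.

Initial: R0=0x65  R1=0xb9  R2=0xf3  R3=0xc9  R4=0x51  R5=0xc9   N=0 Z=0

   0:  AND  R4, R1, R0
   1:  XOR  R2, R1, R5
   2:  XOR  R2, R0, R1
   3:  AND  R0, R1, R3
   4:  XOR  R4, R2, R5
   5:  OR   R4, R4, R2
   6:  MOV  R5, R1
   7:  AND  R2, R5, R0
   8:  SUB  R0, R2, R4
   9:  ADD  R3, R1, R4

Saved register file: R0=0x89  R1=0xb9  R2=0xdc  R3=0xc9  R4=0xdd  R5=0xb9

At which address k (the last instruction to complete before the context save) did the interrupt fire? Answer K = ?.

after  0: R0=0x65 R1=0xb9 R2=0xf3 R3=0xc9 R4=0x21 R5=0xc9  N=0 Z=0
after  1: R0=0x65 R1=0xb9 R2=0x70 R3=0xc9 R4=0x21 R5=0xc9  N=0 Z=0
after  2: R0=0x65 R1=0xb9 R2=0xdc R3=0xc9 R4=0x21 R5=0xc9  N=1 Z=0
after  3: R0=0x89 R1=0xb9 R2=0xdc R3=0xc9 R4=0x21 R5=0xc9  N=1 Z=0
after  4: R0=0x89 R1=0xb9 R2=0xdc R3=0xc9 R4=0x15 R5=0xc9  N=0 Z=0
after  5: R0=0x89 R1=0xb9 R2=0xdc R3=0xc9 R4=0xdd R5=0xc9  N=1 Z=0
after  6: R0=0x89 R1=0xb9 R2=0xdc R3=0xc9 R4=0xdd R5=0xb9  N=1 Z=0
-- IRQ taken; context saved, return-PC = 7 --

K = 6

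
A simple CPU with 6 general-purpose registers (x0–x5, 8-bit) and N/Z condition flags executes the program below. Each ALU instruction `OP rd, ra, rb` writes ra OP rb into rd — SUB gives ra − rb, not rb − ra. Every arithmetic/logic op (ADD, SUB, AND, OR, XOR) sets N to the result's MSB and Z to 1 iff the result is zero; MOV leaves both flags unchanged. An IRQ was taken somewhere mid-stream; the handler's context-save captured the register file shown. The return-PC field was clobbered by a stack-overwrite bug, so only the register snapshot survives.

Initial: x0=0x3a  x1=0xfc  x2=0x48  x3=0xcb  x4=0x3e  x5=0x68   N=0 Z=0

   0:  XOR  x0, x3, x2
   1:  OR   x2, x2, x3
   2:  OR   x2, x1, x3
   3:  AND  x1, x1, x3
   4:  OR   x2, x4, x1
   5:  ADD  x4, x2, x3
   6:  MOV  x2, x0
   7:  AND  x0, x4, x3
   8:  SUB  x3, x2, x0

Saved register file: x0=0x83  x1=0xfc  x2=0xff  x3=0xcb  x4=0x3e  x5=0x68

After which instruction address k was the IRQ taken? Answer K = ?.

K = 2

after  0: x0=0x83 x1=0xfc x2=0x48 x3=0xcb x4=0x3e x5=0x68  N=1 Z=0
after  1: x0=0x83 x1=0xfc x2=0xcb x3=0xcb x4=0x3e x5=0x68  N=1 Z=0
after  2: x0=0x83 x1=0xfc x2=0xff x3=0xcb x4=0x3e x5=0x68  N=1 Z=0
-- IRQ taken; context saved, return-PC = 3 --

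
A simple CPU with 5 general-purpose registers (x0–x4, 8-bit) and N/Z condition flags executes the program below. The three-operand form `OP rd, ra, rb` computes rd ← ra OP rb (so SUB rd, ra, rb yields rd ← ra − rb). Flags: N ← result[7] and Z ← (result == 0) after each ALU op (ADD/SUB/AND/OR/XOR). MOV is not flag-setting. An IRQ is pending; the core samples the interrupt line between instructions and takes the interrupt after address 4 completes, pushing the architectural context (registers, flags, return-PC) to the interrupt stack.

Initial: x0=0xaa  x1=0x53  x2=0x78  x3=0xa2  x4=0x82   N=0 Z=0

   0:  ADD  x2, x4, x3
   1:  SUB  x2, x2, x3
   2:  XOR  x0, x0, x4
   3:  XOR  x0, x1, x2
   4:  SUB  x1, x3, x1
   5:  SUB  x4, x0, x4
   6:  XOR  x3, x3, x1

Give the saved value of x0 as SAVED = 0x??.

SAVED = 0xd1

after  0: x0=0xaa x1=0x53 x2=0x24 x3=0xa2 x4=0x82  N=0 Z=0
after  1: x0=0xaa x1=0x53 x2=0x82 x3=0xa2 x4=0x82  N=1 Z=0
after  2: x0=0x28 x1=0x53 x2=0x82 x3=0xa2 x4=0x82  N=0 Z=0
after  3: x0=0xd1 x1=0x53 x2=0x82 x3=0xa2 x4=0x82  N=1 Z=0
after  4: x0=0xd1 x1=0x4f x2=0x82 x3=0xa2 x4=0x82  N=0 Z=0
-- IRQ taken; context saved, return-PC = 5 --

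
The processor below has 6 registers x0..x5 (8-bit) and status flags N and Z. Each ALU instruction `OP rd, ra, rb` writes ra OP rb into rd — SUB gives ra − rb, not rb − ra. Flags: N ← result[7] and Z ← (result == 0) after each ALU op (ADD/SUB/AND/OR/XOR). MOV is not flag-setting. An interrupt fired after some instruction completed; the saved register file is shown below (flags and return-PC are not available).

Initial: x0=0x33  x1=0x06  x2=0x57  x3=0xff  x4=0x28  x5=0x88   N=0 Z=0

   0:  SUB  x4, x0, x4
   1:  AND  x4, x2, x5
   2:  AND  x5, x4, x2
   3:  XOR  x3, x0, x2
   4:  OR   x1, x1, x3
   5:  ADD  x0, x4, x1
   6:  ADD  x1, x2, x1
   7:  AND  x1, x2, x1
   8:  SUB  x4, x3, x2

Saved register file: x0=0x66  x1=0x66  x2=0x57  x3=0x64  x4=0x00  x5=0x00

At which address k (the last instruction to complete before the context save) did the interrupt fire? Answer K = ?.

K = 5

after  0: x0=0x33 x1=0x06 x2=0x57 x3=0xff x4=0x0b x5=0x88  N=0 Z=0
after  1: x0=0x33 x1=0x06 x2=0x57 x3=0xff x4=0x00 x5=0x88  N=0 Z=1
after  2: x0=0x33 x1=0x06 x2=0x57 x3=0xff x4=0x00 x5=0x00  N=0 Z=1
after  3: x0=0x33 x1=0x06 x2=0x57 x3=0x64 x4=0x00 x5=0x00  N=0 Z=0
after  4: x0=0x33 x1=0x66 x2=0x57 x3=0x64 x4=0x00 x5=0x00  N=0 Z=0
after  5: x0=0x66 x1=0x66 x2=0x57 x3=0x64 x4=0x00 x5=0x00  N=0 Z=0
-- IRQ taken; context saved, return-PC = 6 --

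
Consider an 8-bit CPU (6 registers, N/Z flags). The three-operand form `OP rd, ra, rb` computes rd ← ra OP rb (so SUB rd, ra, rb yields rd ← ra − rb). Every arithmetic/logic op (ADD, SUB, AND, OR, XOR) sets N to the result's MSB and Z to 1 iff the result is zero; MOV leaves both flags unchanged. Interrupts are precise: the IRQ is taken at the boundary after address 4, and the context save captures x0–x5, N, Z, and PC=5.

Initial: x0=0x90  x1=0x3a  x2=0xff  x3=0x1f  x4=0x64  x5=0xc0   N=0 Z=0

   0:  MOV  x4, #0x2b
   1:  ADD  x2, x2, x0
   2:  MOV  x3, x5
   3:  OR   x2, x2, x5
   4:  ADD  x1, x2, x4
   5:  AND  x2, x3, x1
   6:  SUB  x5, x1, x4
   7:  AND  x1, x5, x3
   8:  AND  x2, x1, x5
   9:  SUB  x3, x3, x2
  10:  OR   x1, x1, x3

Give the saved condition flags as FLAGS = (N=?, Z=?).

FLAGS = (N=1, Z=0)

after  0: x0=0x90 x1=0x3a x2=0xff x3=0x1f x4=0x2b x5=0xc0  N=0 Z=0
after  1: x0=0x90 x1=0x3a x2=0x8f x3=0x1f x4=0x2b x5=0xc0  N=1 Z=0
after  2: x0=0x90 x1=0x3a x2=0x8f x3=0xc0 x4=0x2b x5=0xc0  N=1 Z=0
after  3: x0=0x90 x1=0x3a x2=0xcf x3=0xc0 x4=0x2b x5=0xc0  N=1 Z=0
after  4: x0=0x90 x1=0xfa x2=0xcf x3=0xc0 x4=0x2b x5=0xc0  N=1 Z=0
-- IRQ taken; context saved, return-PC = 5 --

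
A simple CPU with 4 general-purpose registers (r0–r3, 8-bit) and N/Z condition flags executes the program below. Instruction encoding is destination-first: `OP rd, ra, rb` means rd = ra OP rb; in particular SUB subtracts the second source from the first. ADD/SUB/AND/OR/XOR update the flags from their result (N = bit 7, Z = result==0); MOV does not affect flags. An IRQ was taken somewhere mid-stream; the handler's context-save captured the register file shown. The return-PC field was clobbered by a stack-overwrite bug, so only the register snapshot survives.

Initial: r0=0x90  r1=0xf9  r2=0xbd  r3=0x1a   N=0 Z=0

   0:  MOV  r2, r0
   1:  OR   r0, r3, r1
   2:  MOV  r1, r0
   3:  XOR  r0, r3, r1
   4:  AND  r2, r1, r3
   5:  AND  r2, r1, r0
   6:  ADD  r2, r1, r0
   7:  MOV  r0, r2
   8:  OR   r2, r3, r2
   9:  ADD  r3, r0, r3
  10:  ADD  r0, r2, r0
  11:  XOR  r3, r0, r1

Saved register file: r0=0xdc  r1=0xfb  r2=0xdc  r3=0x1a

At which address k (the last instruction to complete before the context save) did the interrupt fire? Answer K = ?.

K = 7

after  0: r0=0x90 r1=0xf9 r2=0x90 r3=0x1a  N=0 Z=0
after  1: r0=0xfb r1=0xf9 r2=0x90 r3=0x1a  N=1 Z=0
after  2: r0=0xfb r1=0xfb r2=0x90 r3=0x1a  N=1 Z=0
after  3: r0=0xe1 r1=0xfb r2=0x90 r3=0x1a  N=1 Z=0
after  4: r0=0xe1 r1=0xfb r2=0x1a r3=0x1a  N=0 Z=0
after  5: r0=0xe1 r1=0xfb r2=0xe1 r3=0x1a  N=1 Z=0
after  6: r0=0xe1 r1=0xfb r2=0xdc r3=0x1a  N=1 Z=0
after  7: r0=0xdc r1=0xfb r2=0xdc r3=0x1a  N=1 Z=0
-- IRQ taken; context saved, return-PC = 8 --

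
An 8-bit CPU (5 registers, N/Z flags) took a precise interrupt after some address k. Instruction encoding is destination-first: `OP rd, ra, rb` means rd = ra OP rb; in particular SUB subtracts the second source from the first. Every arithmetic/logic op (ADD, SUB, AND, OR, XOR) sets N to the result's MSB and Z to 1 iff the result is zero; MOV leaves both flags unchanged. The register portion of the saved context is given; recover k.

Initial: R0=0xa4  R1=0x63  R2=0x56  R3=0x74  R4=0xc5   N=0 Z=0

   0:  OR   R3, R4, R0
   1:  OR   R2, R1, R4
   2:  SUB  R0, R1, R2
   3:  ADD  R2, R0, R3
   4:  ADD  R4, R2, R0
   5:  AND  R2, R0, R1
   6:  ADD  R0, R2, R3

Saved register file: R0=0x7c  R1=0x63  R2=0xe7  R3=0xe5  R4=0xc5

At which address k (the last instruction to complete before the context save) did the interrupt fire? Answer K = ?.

K = 2

after  0: R0=0xa4 R1=0x63 R2=0x56 R3=0xe5 R4=0xc5  N=1 Z=0
after  1: R0=0xa4 R1=0x63 R2=0xe7 R3=0xe5 R4=0xc5  N=1 Z=0
after  2: R0=0x7c R1=0x63 R2=0xe7 R3=0xe5 R4=0xc5  N=0 Z=0
-- IRQ taken; context saved, return-PC = 3 --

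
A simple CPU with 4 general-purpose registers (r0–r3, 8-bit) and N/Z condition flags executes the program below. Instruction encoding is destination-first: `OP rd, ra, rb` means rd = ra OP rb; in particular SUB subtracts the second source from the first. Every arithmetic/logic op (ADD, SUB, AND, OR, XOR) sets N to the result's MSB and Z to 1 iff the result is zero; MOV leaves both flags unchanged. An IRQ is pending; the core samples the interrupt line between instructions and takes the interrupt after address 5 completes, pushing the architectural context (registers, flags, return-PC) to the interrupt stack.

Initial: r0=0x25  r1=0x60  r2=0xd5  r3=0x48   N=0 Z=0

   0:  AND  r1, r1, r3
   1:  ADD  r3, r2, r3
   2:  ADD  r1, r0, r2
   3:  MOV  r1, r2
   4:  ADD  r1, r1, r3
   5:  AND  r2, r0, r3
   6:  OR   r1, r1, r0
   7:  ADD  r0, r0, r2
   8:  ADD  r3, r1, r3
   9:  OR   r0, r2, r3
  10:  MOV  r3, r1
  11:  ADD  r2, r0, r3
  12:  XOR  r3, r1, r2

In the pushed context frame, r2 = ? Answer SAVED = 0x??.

SAVED = 0x05

after  0: r0=0x25 r1=0x40 r2=0xd5 r3=0x48  N=0 Z=0
after  1: r0=0x25 r1=0x40 r2=0xd5 r3=0x1d  N=0 Z=0
after  2: r0=0x25 r1=0xfa r2=0xd5 r3=0x1d  N=1 Z=0
after  3: r0=0x25 r1=0xd5 r2=0xd5 r3=0x1d  N=1 Z=0
after  4: r0=0x25 r1=0xf2 r2=0xd5 r3=0x1d  N=1 Z=0
after  5: r0=0x25 r1=0xf2 r2=0x05 r3=0x1d  N=0 Z=0
-- IRQ taken; context saved, return-PC = 6 --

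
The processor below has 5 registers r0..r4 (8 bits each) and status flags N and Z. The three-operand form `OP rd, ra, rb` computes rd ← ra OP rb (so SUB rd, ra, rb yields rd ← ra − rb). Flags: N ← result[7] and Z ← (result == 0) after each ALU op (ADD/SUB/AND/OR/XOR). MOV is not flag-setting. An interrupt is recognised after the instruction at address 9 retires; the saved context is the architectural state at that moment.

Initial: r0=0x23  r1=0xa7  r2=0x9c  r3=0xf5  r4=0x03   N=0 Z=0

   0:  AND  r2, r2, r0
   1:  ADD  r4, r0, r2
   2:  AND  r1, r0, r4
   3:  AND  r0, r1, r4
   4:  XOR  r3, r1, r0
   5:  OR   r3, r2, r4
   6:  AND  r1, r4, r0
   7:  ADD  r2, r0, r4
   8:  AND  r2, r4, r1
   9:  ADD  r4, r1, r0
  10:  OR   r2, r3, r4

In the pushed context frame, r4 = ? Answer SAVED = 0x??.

SAVED = 0x46

after  0: r0=0x23 r1=0xa7 r2=0x00 r3=0xf5 r4=0x03  N=0 Z=1
after  1: r0=0x23 r1=0xa7 r2=0x00 r3=0xf5 r4=0x23  N=0 Z=0
after  2: r0=0x23 r1=0x23 r2=0x00 r3=0xf5 r4=0x23  N=0 Z=0
after  3: r0=0x23 r1=0x23 r2=0x00 r3=0xf5 r4=0x23  N=0 Z=0
after  4: r0=0x23 r1=0x23 r2=0x00 r3=0x00 r4=0x23  N=0 Z=1
after  5: r0=0x23 r1=0x23 r2=0x00 r3=0x23 r4=0x23  N=0 Z=0
after  6: r0=0x23 r1=0x23 r2=0x00 r3=0x23 r4=0x23  N=0 Z=0
after  7: r0=0x23 r1=0x23 r2=0x46 r3=0x23 r4=0x23  N=0 Z=0
after  8: r0=0x23 r1=0x23 r2=0x23 r3=0x23 r4=0x23  N=0 Z=0
after  9: r0=0x23 r1=0x23 r2=0x23 r3=0x23 r4=0x46  N=0 Z=0
-- IRQ taken; context saved, return-PC = 10 --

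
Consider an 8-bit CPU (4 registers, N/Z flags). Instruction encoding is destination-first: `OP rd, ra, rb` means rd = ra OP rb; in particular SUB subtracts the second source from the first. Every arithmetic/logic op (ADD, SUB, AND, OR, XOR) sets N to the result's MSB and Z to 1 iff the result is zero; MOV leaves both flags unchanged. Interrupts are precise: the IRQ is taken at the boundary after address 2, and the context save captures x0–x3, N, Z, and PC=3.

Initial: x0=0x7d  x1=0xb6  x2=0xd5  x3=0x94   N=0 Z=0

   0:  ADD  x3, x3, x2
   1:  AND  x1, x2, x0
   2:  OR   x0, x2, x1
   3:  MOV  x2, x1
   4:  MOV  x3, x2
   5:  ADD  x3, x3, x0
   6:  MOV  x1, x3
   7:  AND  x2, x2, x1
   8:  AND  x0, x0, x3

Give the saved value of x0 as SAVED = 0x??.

SAVED = 0xd5

after  0: x0=0x7d x1=0xb6 x2=0xd5 x3=0x69  N=0 Z=0
after  1: x0=0x7d x1=0x55 x2=0xd5 x3=0x69  N=0 Z=0
after  2: x0=0xd5 x1=0x55 x2=0xd5 x3=0x69  N=1 Z=0
-- IRQ taken; context saved, return-PC = 3 --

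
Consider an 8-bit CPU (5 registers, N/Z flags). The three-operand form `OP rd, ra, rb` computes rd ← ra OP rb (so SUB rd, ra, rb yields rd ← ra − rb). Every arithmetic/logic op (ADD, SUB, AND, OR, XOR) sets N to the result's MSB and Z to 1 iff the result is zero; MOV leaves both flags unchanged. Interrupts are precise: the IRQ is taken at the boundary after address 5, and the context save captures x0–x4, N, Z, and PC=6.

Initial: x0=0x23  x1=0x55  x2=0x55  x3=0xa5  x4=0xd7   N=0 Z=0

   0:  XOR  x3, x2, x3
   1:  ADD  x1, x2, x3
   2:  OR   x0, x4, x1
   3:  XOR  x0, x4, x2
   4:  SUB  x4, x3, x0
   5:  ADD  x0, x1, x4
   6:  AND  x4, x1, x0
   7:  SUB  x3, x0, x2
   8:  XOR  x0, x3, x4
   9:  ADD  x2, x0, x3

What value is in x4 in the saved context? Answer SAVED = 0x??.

after  0: x0=0x23 x1=0x55 x2=0x55 x3=0xf0 x4=0xd7  N=1 Z=0
after  1: x0=0x23 x1=0x45 x2=0x55 x3=0xf0 x4=0xd7  N=0 Z=0
after  2: x0=0xd7 x1=0x45 x2=0x55 x3=0xf0 x4=0xd7  N=1 Z=0
after  3: x0=0x82 x1=0x45 x2=0x55 x3=0xf0 x4=0xd7  N=1 Z=0
after  4: x0=0x82 x1=0x45 x2=0x55 x3=0xf0 x4=0x6e  N=0 Z=0
after  5: x0=0xb3 x1=0x45 x2=0x55 x3=0xf0 x4=0x6e  N=1 Z=0
-- IRQ taken; context saved, return-PC = 6 --

SAVED = 0x6e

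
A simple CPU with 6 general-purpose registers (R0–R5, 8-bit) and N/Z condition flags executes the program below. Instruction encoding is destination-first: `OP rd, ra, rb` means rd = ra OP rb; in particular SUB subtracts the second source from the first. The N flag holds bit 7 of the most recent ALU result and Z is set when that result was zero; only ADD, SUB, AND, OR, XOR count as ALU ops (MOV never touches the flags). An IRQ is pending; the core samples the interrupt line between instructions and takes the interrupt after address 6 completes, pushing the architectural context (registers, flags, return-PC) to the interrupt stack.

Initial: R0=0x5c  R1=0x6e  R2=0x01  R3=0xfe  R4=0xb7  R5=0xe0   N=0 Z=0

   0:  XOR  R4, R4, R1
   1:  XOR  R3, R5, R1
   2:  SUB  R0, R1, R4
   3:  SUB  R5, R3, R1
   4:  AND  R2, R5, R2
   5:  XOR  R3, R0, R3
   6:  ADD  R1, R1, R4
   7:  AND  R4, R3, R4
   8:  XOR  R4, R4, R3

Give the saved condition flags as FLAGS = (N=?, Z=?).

FLAGS = (N=0, Z=0)

after  0: R0=0x5c R1=0x6e R2=0x01 R3=0xfe R4=0xd9 R5=0xe0  N=1 Z=0
after  1: R0=0x5c R1=0x6e R2=0x01 R3=0x8e R4=0xd9 R5=0xe0  N=1 Z=0
after  2: R0=0x95 R1=0x6e R2=0x01 R3=0x8e R4=0xd9 R5=0xe0  N=1 Z=0
after  3: R0=0x95 R1=0x6e R2=0x01 R3=0x8e R4=0xd9 R5=0x20  N=0 Z=0
after  4: R0=0x95 R1=0x6e R2=0x00 R3=0x8e R4=0xd9 R5=0x20  N=0 Z=1
after  5: R0=0x95 R1=0x6e R2=0x00 R3=0x1b R4=0xd9 R5=0x20  N=0 Z=0
after  6: R0=0x95 R1=0x47 R2=0x00 R3=0x1b R4=0xd9 R5=0x20  N=0 Z=0
-- IRQ taken; context saved, return-PC = 7 --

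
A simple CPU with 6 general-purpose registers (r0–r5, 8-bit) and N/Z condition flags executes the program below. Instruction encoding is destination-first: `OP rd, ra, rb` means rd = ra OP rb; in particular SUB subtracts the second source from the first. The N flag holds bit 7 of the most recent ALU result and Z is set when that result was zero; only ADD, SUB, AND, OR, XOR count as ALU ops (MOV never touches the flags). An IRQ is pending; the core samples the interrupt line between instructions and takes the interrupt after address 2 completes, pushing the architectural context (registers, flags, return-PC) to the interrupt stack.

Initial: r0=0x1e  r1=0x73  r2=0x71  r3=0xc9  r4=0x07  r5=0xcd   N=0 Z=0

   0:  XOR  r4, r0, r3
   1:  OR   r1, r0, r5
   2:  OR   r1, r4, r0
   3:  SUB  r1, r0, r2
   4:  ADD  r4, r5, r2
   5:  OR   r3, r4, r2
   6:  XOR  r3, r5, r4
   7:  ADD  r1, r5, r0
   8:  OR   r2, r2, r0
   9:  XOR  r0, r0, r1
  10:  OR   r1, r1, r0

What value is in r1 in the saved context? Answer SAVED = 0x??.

SAVED = 0xdf

after  0: r0=0x1e r1=0x73 r2=0x71 r3=0xc9 r4=0xd7 r5=0xcd  N=1 Z=0
after  1: r0=0x1e r1=0xdf r2=0x71 r3=0xc9 r4=0xd7 r5=0xcd  N=1 Z=0
after  2: r0=0x1e r1=0xdf r2=0x71 r3=0xc9 r4=0xd7 r5=0xcd  N=1 Z=0
-- IRQ taken; context saved, return-PC = 3 --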